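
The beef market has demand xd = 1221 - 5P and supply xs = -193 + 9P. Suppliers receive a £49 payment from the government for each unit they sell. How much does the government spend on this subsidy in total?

Pre-subsidy: 1221 - 5P = -193 + 9P gives P* = 101, x* = 716.
With the subsidy, sellers receive Ps = Pb + 49 for each unit, where Pb is the price buyers pay.
Supply in terms of Pb becomes xs = -193 + 9(Pb + 49) = 248 + 9Pb. Setting this equal to demand: 1221 - 5Pb = 248 + 9Pb, so Pb = 69.5.
Sellers receive Ps = 69.5 + 49 = 118.5; x' = 1221 − 5·69.5 = 873.5.
Government outlay = subsidy × quantity = 49 × 873.5 = 42801.5.

Government cost = £42801.5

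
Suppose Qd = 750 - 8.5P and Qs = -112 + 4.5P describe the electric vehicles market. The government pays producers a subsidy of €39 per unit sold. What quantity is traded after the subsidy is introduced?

Q' = 15659/52

Pre-subsidy: 750 - 8.5P = -112 + 4.5P gives P* = 862/13, Q* = 2423/13.
With the subsidy, sellers receive Ps = Pb + 39 for each unit, where Pb is the price buyers pay.
Supply in terms of Pb becomes Qs = -112 + 4.5(Pb + 39) = 63.5 + 4.5Pb. Setting this equal to demand: 750 - 8.5Pb = 63.5 + 4.5Pb, so Pb = 1373/26.
Sellers receive Ps = 1373/26 + 39 = 2387/26; Q' = 750 − 8.5·(1373/26) = 15659/52.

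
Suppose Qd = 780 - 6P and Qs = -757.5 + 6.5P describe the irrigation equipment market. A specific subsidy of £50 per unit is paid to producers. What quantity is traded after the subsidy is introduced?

Q' = 198

Pre-subsidy: 780 - 6P = -757.5 + 6.5P gives P* = 123, Q* = 42.
With the subsidy, sellers receive Ps = Pb + 50 for each unit, where Pb is the price buyers pay.
Supply in terms of Pb becomes Qs = -757.5 + 6.5(Pb + 50) = -432.5 + 6.5Pb. Setting this equal to demand: 780 - 6Pb = -432.5 + 6.5Pb, so Pb = 97.
Sellers receive Ps = 97 + 50 = 147; Q' = 780 − 6·97 = 198.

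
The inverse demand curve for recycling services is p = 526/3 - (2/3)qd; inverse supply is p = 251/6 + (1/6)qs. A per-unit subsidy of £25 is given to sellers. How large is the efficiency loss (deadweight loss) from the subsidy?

Pre-subsidy: 526/3 - (2/3)q = 251/6 + (1/6)q gives q* = 160.2 and p* = 1028/15.
With the subsidy, sellers receive ps = pb + 25 for each unit, where pb is the price buyers pay.
On the curves, pb = 526/3 - (2/3)q and ps = 251/6 + (1/6)q; the wedge ps − pb = 25 gives 251/6 + (1/6)q − (526/3 - (2/3)q) = 25, so q' = 190.2.
Then pb = 526/3 − (2/3)·190.2 = 728/15 and ps = 251/6 + (1/6)·190.2 = 1103/15.
The subsidy expands output by 190.2 − 160.2 = 30 past the efficient level; on those units the gap between marginal cost and willingness to pay runs from 0 up to 25.
DWL = ½ × 25 × 30 = 375.

Deadweight loss = £375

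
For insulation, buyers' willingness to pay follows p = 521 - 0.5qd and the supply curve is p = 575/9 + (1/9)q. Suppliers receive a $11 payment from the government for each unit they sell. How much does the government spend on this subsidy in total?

Government cost = $8426

Pre-subsidy: 521 - 0.5q = 575/9 + (1/9)q gives q* = 748 and p* = 147.
With the subsidy, sellers receive ps = pb + 11 for each unit, where pb is the price buyers pay.
On the curves, pb = 521 - 0.5q and ps = 575/9 + (1/9)q; the wedge ps − pb = 11 gives 575/9 + (1/9)q − (521 - 0.5q) = 11, so q' = 766.
Then pb = 521 − 0.5·766 = 138 and ps = 575/9 + (1/9)·766 = 149.
Government outlay = subsidy × quantity = 11 × 766 = 8426.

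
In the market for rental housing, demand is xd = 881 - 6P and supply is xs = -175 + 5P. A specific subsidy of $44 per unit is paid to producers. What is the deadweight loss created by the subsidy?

Deadweight loss = $2640

Pre-subsidy: 881 - 6P = -175 + 5P gives P* = 96, x* = 305.
With the subsidy, sellers receive Ps = Pb + 44 for each unit, where Pb is the price buyers pay.
Supply in terms of Pb becomes xs = -175 + 5(Pb + 44) = 45 + 5Pb. Setting this equal to demand: 881 - 6Pb = 45 + 5Pb, so Pb = 76.
Sellers receive Ps = 76 + 44 = 120; x' = 881 − 6·76 = 425.
The subsidy expands output by 425 − 305 = 120 past the efficient level; on those units the gap between marginal cost and willingness to pay runs from 0 up to 44.
DWL = ½ × 44 × 120 = 2640.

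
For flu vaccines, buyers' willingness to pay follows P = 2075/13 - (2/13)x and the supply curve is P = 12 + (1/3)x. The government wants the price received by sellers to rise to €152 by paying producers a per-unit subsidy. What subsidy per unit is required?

At a seller price of 152, quantity supplied is -36 + 3·152 = 420.
Buyers absorb 420 only when they pay Pb = 2075/13 − (2/13)·420 = 95.
s = Ps − Pb = 152 − 95 = 57.

Required subsidy s = €57 per unit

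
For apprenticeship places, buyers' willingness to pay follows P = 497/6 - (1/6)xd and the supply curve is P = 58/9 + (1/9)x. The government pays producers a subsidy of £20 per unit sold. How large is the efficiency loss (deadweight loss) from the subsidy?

Deadweight loss = £720

Pre-subsidy: 497/6 - (1/6)x = 58/9 + (1/9)x gives x* = 275 and P* = 37.
With the subsidy, sellers receive Ps = Pb + 20 for each unit, where Pb is the price buyers pay.
On the curves, Pb = 497/6 - (1/6)x and Ps = 58/9 + (1/9)x; the wedge Ps − Pb = 20 gives 58/9 + (1/9)x − (497/6 - (1/6)x) = 20, so x' = 347.
Then Pb = 497/6 − (1/6)·347 = 25 and Ps = 58/9 + (1/9)·347 = 45.
The subsidy expands output by 347 − 275 = 72 past the efficient level; on those units the gap between marginal cost and willingness to pay runs from 0 up to 20.
DWL = ½ × 20 × 72 = 720.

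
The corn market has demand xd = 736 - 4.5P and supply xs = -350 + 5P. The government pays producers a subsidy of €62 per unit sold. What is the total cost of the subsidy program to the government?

Pre-subsidy: 736 - 4.5P = -350 + 5P gives P* = 2172/19, x* = 4210/19.
With the subsidy, sellers receive Ps = Pb + 62 for each unit, where Pb is the price buyers pay.
Supply in terms of Pb becomes xs = -350 + 5(Pb + 62) = -40 + 5Pb. Setting this equal to demand: 736 - 4.5Pb = -40 + 5Pb, so Pb = 1552/19.
Sellers receive Ps = 1552/19 + 62 = 2730/19; x' = 736 − 4.5·(1552/19) = 7000/19.
Government outlay = subsidy × quantity = 62 × 7000/19 = 434000/19.

Government cost = 434000/19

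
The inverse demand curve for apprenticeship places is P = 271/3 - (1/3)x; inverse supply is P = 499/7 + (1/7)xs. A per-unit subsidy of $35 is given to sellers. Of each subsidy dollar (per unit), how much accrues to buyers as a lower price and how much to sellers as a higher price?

Pre-subsidy: 271/3 - (1/3)x = 499/7 + (1/7)x gives x* = 40 and P* = 77.
With the subsidy, sellers receive Ps = Pb + 35 for each unit, where Pb is the price buyers pay.
On the curves, Pb = 271/3 - (1/3)x and Ps = 499/7 + (1/7)x; the wedge Ps − Pb = 35 gives 499/7 + (1/7)x − (271/3 - (1/3)x) = 35, so x' = 113.5.
Then Pb = 271/3 − (1/3)·113.5 = 52.5 and Ps = 499/7 + (1/7)·113.5 = 87.5.
Buyers' price falls by P* − Pb = 77 − 52.5 = 24.5; sellers' price rises by Ps − P* = 87.5 − 77 = 10.5.

Buyers gain $24.5 per unit; sellers gain $10.5 per unit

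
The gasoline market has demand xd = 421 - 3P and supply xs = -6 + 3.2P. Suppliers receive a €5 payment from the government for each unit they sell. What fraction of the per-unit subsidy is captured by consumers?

Consumer share = 16/31

Pre-subsidy: 421 - 3P = -6 + 3.2P gives P* = 2135/31, x* = 6646/31.
With the subsidy, sellers receive Ps = Pb + 5 for each unit, where Pb is the price buyers pay.
Supply in terms of Pb becomes xs = -6 + 3.2(Pb + 5) = 10 + 3.2Pb. Setting this equal to demand: 421 - 3Pb = 10 + 3.2Pb, so Pb = 2055/31.
Sellers receive Ps = 2055/31 + 5 = 2210/31; x' = 421 − 3·(2055/31) = 6886/31.
Buyers' price falls by P* − Pb = 2135/31 − 2055/31 = 80/31; sellers' price rises by Ps − P* = 2210/31 − 2135/31 = 75/31.
So consumers capture (80/31)/5 = 16/31 of each unit of subsidy.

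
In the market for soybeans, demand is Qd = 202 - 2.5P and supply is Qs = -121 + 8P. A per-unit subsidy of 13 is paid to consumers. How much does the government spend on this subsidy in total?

Government cost = 13637/7

Pre-subsidy: 202 - 2.5P = -121 + 8P gives P* = 646/21, Q* = 2627/21.
With the rebate, buyers effectively pay Pb = Ps − 13, where Ps is the price sellers receive.
Demand in terms of Ps becomes Qd = 202 − 2.5(Ps − 13) = 234.5 - 2.5Ps. Setting this equal to supply: 234.5 - 2.5Ps = -121 + 8Ps, so Ps = 237/7.
Buyers pay Pb = 237/7 − 13 = 146/7; Q' = -121 + 8·(237/7) = 1049/7.
Government outlay = subsidy × quantity = 13 × 1049/7 = 13637/7.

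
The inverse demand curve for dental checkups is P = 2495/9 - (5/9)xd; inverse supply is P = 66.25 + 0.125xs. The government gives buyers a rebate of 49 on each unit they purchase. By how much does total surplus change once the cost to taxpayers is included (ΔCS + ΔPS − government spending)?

Pre-subsidy: 2495/9 - (5/9)x = 66.25 + 0.125x gives x* = 310 and P* = 105.
With the rebate, buyers effectively pay Pb = Ps − 49, where Ps is the price sellers receive.
On the curves, Pb = 2495/9 - (5/9)x and Ps = 66.25 + 0.125x; the wedge Ps − Pb = 49 gives 66.25 + 0.125x − (2495/9 - (5/9)x) = 49, so x' = 382.
Then Pb = 2495/9 − (5/9)·382 = 65 and Ps = 66.25 + 0.125·382 = 114.
ΔCS = ½(310 + 382)(105 − 65) = 13840; ΔPS = ½(310 + 382)(114 − 105) = 3114.
Government spending = 49 × 382 = 18718.
Net change = 13840 + 3114 − 18718 = -1764. The loss equals the DWL triangle ½·49·72.

Net change in total surplus = -1764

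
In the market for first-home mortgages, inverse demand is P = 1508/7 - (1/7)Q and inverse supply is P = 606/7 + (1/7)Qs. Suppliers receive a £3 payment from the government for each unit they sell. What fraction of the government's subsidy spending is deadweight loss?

Pre-subsidy: 1508/7 - (1/7)Q = 606/7 + (1/7)Q gives Q* = 451 and P* = 151.
With the subsidy, sellers receive Ps = Pb + 3 for each unit, where Pb is the price buyers pay.
On the curves, Pb = 1508/7 - (1/7)Q and Ps = 606/7 + (1/7)Q; the wedge Ps − Pb = 3 gives 606/7 + (1/7)Q − (1508/7 - (1/7)Q) = 3, so Q' = 461.5.
Then Pb = 1508/7 − (1/7)·461.5 = 149.5 and Ps = 606/7 + (1/7)·461.5 = 152.5.
ΔCS = ½(451 + 461.5)(151 − 149.5) = 684.375; ΔPS = ½(451 + 461.5)(152.5 − 151) = 684.375.
Government spending = 3 × 461.5 = 1384.5.
DWL = ½ × 3 × (461.5 − 451) = 15.75; fraction = 15.75 / 1384.5 = 21/1846.

DWL / government spending = 21/1846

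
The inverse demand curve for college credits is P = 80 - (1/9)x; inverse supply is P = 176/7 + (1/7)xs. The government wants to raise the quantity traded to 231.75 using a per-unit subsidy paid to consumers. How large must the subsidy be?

At x = 231.75, from the demand curve buyers pay Pb = 80 − (1/9)·231.75 = 54.25; from the supply curve sellers need Ps = 176/7 + (1/7)·231.75 = 58.25.
The subsidy must fill the gap: s = Ps − Pb = 58.25 − 54.25 = 4.

Required subsidy s = 4 per unit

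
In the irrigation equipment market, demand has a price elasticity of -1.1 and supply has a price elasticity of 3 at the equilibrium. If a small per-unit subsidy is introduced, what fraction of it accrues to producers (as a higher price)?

Producer share = 11/41

For a small subsidy around the equilibrium, the benefit split depends on the relative slopes, which at a point are proportional to the elasticities.
Buyer share = εs/(εs + |εd|) = 3/(3 + 1.1) = 30/41; seller share = |εd|/(εs + |εd|) = 11/41.
So producers capture 11/41 of the subsidy.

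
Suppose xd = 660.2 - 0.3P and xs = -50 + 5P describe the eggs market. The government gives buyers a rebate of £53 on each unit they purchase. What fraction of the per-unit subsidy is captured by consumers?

Pre-subsidy: 660.2 - 0.3P = -50 + 5P gives P* = 134, x* = 620.
With the rebate, buyers effectively pay Pb = Ps − 53, where Ps is the price sellers receive.
Demand in terms of Ps becomes xd = 660.2 − 0.3(Ps − 53) = 676.1 - 0.3Ps. Setting this equal to supply: 676.1 - 0.3Ps = -50 + 5Ps, so Ps = 137.
Buyers pay Pb = 137 − 53 = 84; x' = -50 + 5·137 = 635.
Buyers' price falls by P* − Pb = 134 − 84 = 50; sellers' price rises by Ps − P* = 137 − 134 = 3.
So consumers capture 50/53 = 50/53 of each unit of subsidy.

Consumer share = 50/53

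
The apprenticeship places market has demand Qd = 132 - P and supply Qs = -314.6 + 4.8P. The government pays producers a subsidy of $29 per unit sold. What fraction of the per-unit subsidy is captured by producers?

Pre-subsidy: 132 - P = -314.6 + 4.8P gives P* = 77, Q* = 55.
With the subsidy, sellers receive Ps = Pb + 29 for each unit, where Pb is the price buyers pay.
Supply in terms of Pb becomes Qs = -314.6 + 4.8(Pb + 29) = -175.4 + 4.8Pb. Setting this equal to demand: 132 - Pb = -175.4 + 4.8Pb, so Pb = 53.
Sellers receive Ps = 53 + 29 = 82; Q' = 132 − 1·53 = 79.
Buyers' price falls by P* − Pb = 77 − 53 = 24; sellers' price rises by Ps − P* = 82 − 77 = 5.
So producers capture 5/29 = 5/29 of each unit of subsidy.

Producer share = 5/29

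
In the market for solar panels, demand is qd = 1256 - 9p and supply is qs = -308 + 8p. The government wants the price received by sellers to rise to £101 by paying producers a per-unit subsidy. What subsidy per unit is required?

Required subsidy s = £17 per unit

At a seller price of 101, quantity supplied is -308 + 8·101 = 500.
Buyers absorb 500 only when they pay pb with 1256 − 9·pb = 500, i.e. pb = 84.
s = ps − pb = 101 − 84 = 17.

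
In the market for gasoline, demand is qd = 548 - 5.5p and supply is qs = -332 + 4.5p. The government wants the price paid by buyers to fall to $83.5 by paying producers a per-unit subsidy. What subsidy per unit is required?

At a buyer price of 83.5, quantity demanded is 548 − 5.5·83.5 = 88.75.
Sellers supply 88.75 only when they receive ps with -332 + 4.5·ps = 88.75, i.e. ps = 93.5.
s = ps − pb = 93.5 − 83.5 = 10.

Required subsidy s = $10 per unit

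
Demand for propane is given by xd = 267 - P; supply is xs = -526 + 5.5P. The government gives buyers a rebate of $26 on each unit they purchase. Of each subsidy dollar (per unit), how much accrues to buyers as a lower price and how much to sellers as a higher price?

Pre-subsidy: 267 - P = -526 + 5.5P gives P* = 122, x* = 145.
With the rebate, buyers effectively pay Pb = Ps − 26, where Ps is the price sellers receive.
Demand in terms of Ps becomes xd = 267 − 1(Ps − 26) = 293 - Ps. Setting this equal to supply: 293 - Ps = -526 + 5.5Ps, so Ps = 126.
Buyers pay Pb = 126 − 26 = 100; x' = -526 + 5.5·126 = 167.
Buyers' price falls by P* − Pb = 122 − 100 = 22; sellers' price rises by Ps − P* = 126 − 122 = 4.

Buyers gain $22 per unit; sellers gain $4 per unit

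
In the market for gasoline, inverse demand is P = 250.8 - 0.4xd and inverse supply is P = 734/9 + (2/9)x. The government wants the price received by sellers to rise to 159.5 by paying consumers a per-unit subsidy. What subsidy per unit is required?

At a seller price of 159.5, quantity supplied is -367 + 4.5·159.5 = 350.75.
Buyers absorb 350.75 only when they pay Pb = 250.8 − 0.4·350.75 = 110.5.
s = Ps − Pb = 159.5 − 110.5 = 49.

Required subsidy s = 49 per unit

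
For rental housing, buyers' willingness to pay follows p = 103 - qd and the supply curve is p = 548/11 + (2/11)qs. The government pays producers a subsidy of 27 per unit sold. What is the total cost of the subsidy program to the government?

Pre-subsidy: 103 - q = 548/11 + (2/11)q gives q* = 45 and p* = 58.
With the subsidy, sellers receive ps = pb + 27 for each unit, where pb is the price buyers pay.
On the curves, pb = 103 - q and ps = 548/11 + (2/11)q; the wedge ps − pb = 27 gives 548/11 + (2/11)q − (103 - q) = 27, so q' = 882/13.
Then pb = 103 − 1·(882/13) = 457/13 and ps = 548/11 + (2/11)·(882/13) = 808/13.
Government outlay = subsidy × quantity = 27 × 882/13 = 23814/13.

Government cost = 23814/13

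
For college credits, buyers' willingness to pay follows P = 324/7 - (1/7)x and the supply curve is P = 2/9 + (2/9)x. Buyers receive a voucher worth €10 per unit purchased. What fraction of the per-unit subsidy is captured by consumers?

Pre-subsidy: 324/7 - (1/7)x = 2/9 + (2/9)x gives x* = 2902/23 and P* = 650/23.
With the rebate, buyers effectively pay Pb = Ps − 10, where Ps is the price sellers receive.
On the curves, Pb = 324/7 - (1/7)x and Ps = 2/9 + (2/9)x; the wedge Ps − Pb = 10 gives 2/9 + (2/9)x − (324/7 - (1/7)x) = 10, so x' = 3532/23.
Then Pb = 324/7 − (1/7)·(3532/23) = 560/23 and Ps = 2/9 + (2/9)·(3532/23) = 790/23.
Buyers' price falls by P* − Pb = 650/23 − 560/23 = 90/23; sellers' price rises by Ps − P* = 790/23 − 650/23 = 140/23.
So consumers capture (90/23)/10 = 9/23 of each unit of subsidy.

Consumer share = 9/23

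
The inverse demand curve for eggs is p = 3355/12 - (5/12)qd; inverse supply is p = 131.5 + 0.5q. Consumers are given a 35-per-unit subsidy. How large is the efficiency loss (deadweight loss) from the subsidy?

Pre-subsidy: 3355/12 - (5/12)q = 131.5 + 0.5q gives q* = 1777/11 and p* = 2335/11.
With the rebate, buyers effectively pay pb = ps − 35, where ps is the price sellers receive.
On the curves, pb = 3355/12 - (5/12)q and ps = 131.5 + 0.5q; the wedge ps − pb = 35 gives 131.5 + 0.5q − (3355/12 - (5/12)q) = 35, so q' = 2197/11.
Then pb = 3355/12 − (5/12)·(2197/11) = 2160/11 and ps = 131.5 + 0.5·(2197/11) = 2545/11.
The subsidy expands output by 2197/11 − 1777/11 = 420/11 past the efficient level; on those units the gap between marginal cost and willingness to pay runs from 0 up to 35.
DWL = ½ × 35 × 420/11 = 7350/11.

Deadweight loss = 7350/11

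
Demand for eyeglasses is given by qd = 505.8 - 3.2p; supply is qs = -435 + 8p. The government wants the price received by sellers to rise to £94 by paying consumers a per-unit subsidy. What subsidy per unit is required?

At a seller price of 94, quantity supplied is -435 + 8·94 = 317.
Buyers absorb 317 only when they pay pb with 505.8 − 3.2·pb = 317, i.e. pb = 59.
s = ps − pb = 94 − 59 = 35.

Required subsidy s = £35 per unit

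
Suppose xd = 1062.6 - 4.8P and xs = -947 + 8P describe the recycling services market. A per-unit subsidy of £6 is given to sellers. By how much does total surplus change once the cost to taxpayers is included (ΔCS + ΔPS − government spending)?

Pre-subsidy: 1062.6 - 4.8P = -947 + 8P gives P* = 157, x* = 309.
With the subsidy, sellers receive Ps = Pb + 6 for each unit, where Pb is the price buyers pay.
Supply in terms of Pb becomes xs = -947 + 8(Pb + 6) = -899 + 8Pb. Setting this equal to demand: 1062.6 - 4.8Pb = -899 + 8Pb, so Pb = 153.25.
Sellers receive Ps = 153.25 + 6 = 159.25; x' = 1062.6 − 4.8·153.25 = 327.
ΔCS = ½(309 + 327)(157 − 153.25) = 1192.5; ΔPS = ½(309 + 327)(159.25 − 157) = 715.5.
Government spending = 6 × 327 = 1962.
Net change = 1192.5 + 715.5 − 1962 = -54. The loss equals the DWL triangle ½·6·18.

Net change in total surplus = -£54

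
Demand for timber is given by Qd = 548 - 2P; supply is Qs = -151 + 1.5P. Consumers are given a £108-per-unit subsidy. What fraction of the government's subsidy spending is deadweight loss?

DWL / government spending = 81/422

Pre-subsidy: 548 - 2P = -151 + 1.5P gives P* = 1398/7, Q* = 1040/7.
With the rebate, buyers effectively pay Pb = Ps − 108, where Ps is the price sellers receive.
Demand in terms of Ps becomes Qd = 548 − 2(Ps − 108) = 764 - 2Ps. Setting this equal to supply: 764 - 2Ps = -151 + 1.5Ps, so Ps = 1830/7.
Buyers pay Pb = 1830/7 − 108 = 1074/7; Q' = -151 + 1.5·(1830/7) = 1688/7.
ΔCS = ½(1040/7 + 1688/7)(1398/7 − 1074/7) = 441936/49; ΔPS = ½(1040/7 + 1688/7)(1830/7 − 1398/7) = 589248/49.
Government spending = 108 × 1688/7 = 182304/7.
DWL = ½ × 108 × (1688/7 − 1040/7) = 34992/7; fraction = (34992/7) / (182304/7) = 81/422.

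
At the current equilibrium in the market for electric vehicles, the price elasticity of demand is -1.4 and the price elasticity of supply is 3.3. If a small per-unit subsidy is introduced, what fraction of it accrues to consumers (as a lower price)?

For a small subsidy around the equilibrium, the benefit split depends on the relative slopes, which at a point are proportional to the elasticities.
Buyer share = εs/(εs + |εd|) = 3.3/(3.3 + 1.4) = 33/47; seller share = |εd|/(εs + |εd|) = 14/47.

Consumer share = 33/47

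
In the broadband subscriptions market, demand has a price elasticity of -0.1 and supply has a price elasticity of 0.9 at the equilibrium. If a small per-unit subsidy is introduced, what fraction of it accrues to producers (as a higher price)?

Producer share = 0.1

For a small subsidy around the equilibrium, the benefit split depends on the relative slopes, which at a point are proportional to the elasticities.
Buyer share = εs/(εs + |εd|) = 0.9/(0.9 + 0.1) = 0.9; seller share = |εd|/(εs + |εd|) = 0.1.
So producers capture 0.1 of the subsidy.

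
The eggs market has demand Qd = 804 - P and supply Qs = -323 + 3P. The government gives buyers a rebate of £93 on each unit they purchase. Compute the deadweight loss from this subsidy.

Deadweight loss = £3243.375

Pre-subsidy: 804 - P = -323 + 3P gives P* = 281.75, Q* = 522.25.
With the rebate, buyers effectively pay Pb = Ps − 93, where Ps is the price sellers receive.
Demand in terms of Ps becomes Qd = 804 − 1(Ps − 93) = 897 - Ps. Setting this equal to supply: 897 - Ps = -323 + 3Ps, so Ps = 305.
Buyers pay Pb = 305 − 93 = 212; Q' = -323 + 3·305 = 592.
The subsidy expands output by 592 − 522.25 = 69.75 past the efficient level; on those units the gap between marginal cost and willingness to pay runs from 0 up to 93.
DWL = ½ × 93 × 69.75 = 3243.375.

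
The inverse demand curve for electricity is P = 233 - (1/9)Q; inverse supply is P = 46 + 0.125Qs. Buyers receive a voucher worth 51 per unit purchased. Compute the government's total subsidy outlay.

Government cost = 51408

Pre-subsidy: 233 - (1/9)Q = 46 + 0.125Q gives Q* = 792 and P* = 145.
With the rebate, buyers effectively pay Pb = Ps − 51, where Ps is the price sellers receive.
On the curves, Pb = 233 - (1/9)Q and Ps = 46 + 0.125Q; the wedge Ps − Pb = 51 gives 46 + 0.125Q − (233 - (1/9)Q) = 51, so Q' = 1008.
Then Pb = 233 − (1/9)·1008 = 121 and Ps = 46 + 0.125·1008 = 172.
Government outlay = subsidy × quantity = 51 × 1008 = 51408.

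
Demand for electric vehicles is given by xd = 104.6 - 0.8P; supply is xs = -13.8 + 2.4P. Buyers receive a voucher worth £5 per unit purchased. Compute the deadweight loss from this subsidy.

Pre-subsidy: 104.6 - 0.8P = -13.8 + 2.4P gives P* = 37, x* = 75.
With the rebate, buyers effectively pay Pb = Ps − 5, where Ps is the price sellers receive.
Demand in terms of Ps becomes xd = 104.6 − 0.8(Ps − 5) = 108.6 - 0.8Ps. Setting this equal to supply: 108.6 - 0.8Ps = -13.8 + 2.4Ps, so Ps = 38.25.
Buyers pay Pb = 38.25 − 5 = 33.25; x' = -13.8 + 2.4·38.25 = 78.
The subsidy expands output by 78 − 75 = 3 past the efficient level; on those units the gap between marginal cost and willingness to pay runs from 0 up to 5.
DWL = ½ × 5 × 3 = 7.5.

Deadweight loss = £7.5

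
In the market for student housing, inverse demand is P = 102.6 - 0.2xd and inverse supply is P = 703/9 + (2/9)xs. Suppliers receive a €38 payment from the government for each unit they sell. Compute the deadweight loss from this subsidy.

Pre-subsidy: 102.6 - 0.2x = 703/9 + (2/9)x gives x* = 58 and P* = 91.
With the subsidy, sellers receive Ps = Pb + 38 for each unit, where Pb is the price buyers pay.
On the curves, Pb = 102.6 - 0.2x and Ps = 703/9 + (2/9)x; the wedge Ps − Pb = 38 gives 703/9 + (2/9)x − (102.6 - 0.2x) = 38, so x' = 148.
Then Pb = 102.6 − 0.2·148 = 73 and Ps = 703/9 + (2/9)·148 = 111.
The subsidy expands output by 148 − 58 = 90 past the efficient level; on those units the gap between marginal cost and willingness to pay runs from 0 up to 38.
DWL = ½ × 38 × 90 = 1710.

Deadweight loss = €1710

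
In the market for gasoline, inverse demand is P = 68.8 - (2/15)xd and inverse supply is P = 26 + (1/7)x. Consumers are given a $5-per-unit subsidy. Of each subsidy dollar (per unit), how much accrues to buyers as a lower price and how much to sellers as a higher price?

Pre-subsidy: 68.8 - (2/15)x = 26 + (1/7)x gives x* = 4494/29 and P* = 1396/29.
With the rebate, buyers effectively pay Pb = Ps − 5, where Ps is the price sellers receive.
On the curves, Pb = 68.8 - (2/15)x and Ps = 26 + (1/7)x; the wedge Ps − Pb = 5 gives 26 + (1/7)x − (68.8 - (2/15)x) = 5, so x' = 5019/29.
Then Pb = 68.8 − (2/15)·(5019/29) = 1326/29 and Ps = 26 + (1/7)·(5019/29) = 1471/29.
Buyers' price falls by P* − Pb = 1396/29 − 1326/29 = 70/29; sellers' price rises by Ps − P* = 1471/29 − 1396/29 = 75/29.

Buyers gain 70/29 per unit; sellers gain 75/29 per unit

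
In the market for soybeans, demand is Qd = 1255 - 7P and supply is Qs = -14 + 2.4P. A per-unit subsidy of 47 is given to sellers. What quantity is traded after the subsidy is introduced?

Pre-subsidy: 1255 - 7P = -14 + 2.4P gives P* = 135, Q* = 310.
With the subsidy, sellers receive Ps = Pb + 47 for each unit, where Pb is the price buyers pay.
Supply in terms of Pb becomes Qs = -14 + 2.4(Pb + 47) = 98.8 + 2.4Pb. Setting this equal to demand: 1255 - 7Pb = 98.8 + 2.4Pb, so Pb = 123.
Sellers receive Ps = 123 + 47 = 170; Q' = 1255 − 7·123 = 394.

Q' = 394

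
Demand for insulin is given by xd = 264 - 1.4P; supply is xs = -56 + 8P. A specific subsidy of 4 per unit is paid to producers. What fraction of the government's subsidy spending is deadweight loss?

DWL / government spending = 14/1299

Pre-subsidy: 264 - 1.4P = -56 + 8P gives P* = 1600/47, x* = 10168/47.
With the subsidy, sellers receive Ps = Pb + 4 for each unit, where Pb is the price buyers pay.
Supply in terms of Pb becomes xs = -56 + 8(Pb + 4) = -24 + 8Pb. Setting this equal to demand: 264 - 1.4Pb = -24 + 8Pb, so Pb = 1440/47.
Sellers receive Ps = 1440/47 + 4 = 1628/47; x' = 264 − 1.4·(1440/47) = 10392/47.
ΔCS = ½(10168/47 + 10392/47)(1600/47 − 1440/47) = 1644800/2209; ΔPS = ½(10168/47 + 10392/47)(1628/47 − 1600/47) = 287840/2209.
Government spending = 4 × 10392/47 = 41568/47.
DWL = ½ × 4 × (10392/47 − 10168/47) = 448/47; fraction = (448/47) / (41568/47) = 14/1299.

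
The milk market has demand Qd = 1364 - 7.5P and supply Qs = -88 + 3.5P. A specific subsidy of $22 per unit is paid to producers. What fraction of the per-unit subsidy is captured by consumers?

Pre-subsidy: 1364 - 7.5P = -88 + 3.5P gives P* = 132, Q* = 374.
With the subsidy, sellers receive Ps = Pb + 22 for each unit, where Pb is the price buyers pay.
Supply in terms of Pb becomes Qs = -88 + 3.5(Pb + 22) = -11 + 3.5Pb. Setting this equal to demand: 1364 - 7.5Pb = -11 + 3.5Pb, so Pb = 125.
Sellers receive Ps = 125 + 22 = 147; Q' = 1364 − 7.5·125 = 426.5.
Buyers' price falls by P* − Pb = 132 − 125 = 7; sellers' price rises by Ps − P* = 147 − 132 = 15.
So consumers capture 7/22 = 7/22 of each unit of subsidy.

Consumer share = 7/22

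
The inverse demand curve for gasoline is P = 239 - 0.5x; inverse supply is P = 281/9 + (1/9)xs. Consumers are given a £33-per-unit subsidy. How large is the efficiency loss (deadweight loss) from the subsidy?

Deadweight loss = £891

Pre-subsidy: 239 - 0.5x = 281/9 + (1/9)x gives x* = 340 and P* = 69.
With the rebate, buyers effectively pay Pb = Ps − 33, where Ps is the price sellers receive.
On the curves, Pb = 239 - 0.5x and Ps = 281/9 + (1/9)x; the wedge Ps − Pb = 33 gives 281/9 + (1/9)x − (239 - 0.5x) = 33, so x' = 394.
Then Pb = 239 − 0.5·394 = 42 and Ps = 281/9 + (1/9)·394 = 75.
The subsidy expands output by 394 − 340 = 54 past the efficient level; on those units the gap between marginal cost and willingness to pay runs from 0 up to 33.
DWL = ½ × 33 × 54 = 891.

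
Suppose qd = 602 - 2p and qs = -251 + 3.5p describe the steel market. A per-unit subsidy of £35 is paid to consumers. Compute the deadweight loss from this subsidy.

Pre-subsidy: 602 - 2p = -251 + 3.5p gives p* = 1706/11, q* = 3210/11.
With the rebate, buyers effectively pay pb = ps − 35, where ps is the price sellers receive.
Demand in terms of ps becomes qd = 602 − 2(ps − 35) = 672 - 2ps. Setting this equal to supply: 672 - 2ps = -251 + 3.5ps, so ps = 1846/11.
Buyers pay pb = 1846/11 − 35 = 1461/11; q' = -251 + 3.5·(1846/11) = 3700/11.
The subsidy expands output by 3700/11 − 3210/11 = 490/11 past the efficient level; on those units the gap between marginal cost and willingness to pay runs from 0 up to 35.
DWL = ½ × 35 × 490/11 = 8575/11.

Deadweight loss = 8575/11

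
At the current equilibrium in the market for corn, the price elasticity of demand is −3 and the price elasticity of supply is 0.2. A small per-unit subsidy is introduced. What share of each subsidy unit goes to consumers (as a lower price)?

For a small subsidy around the equilibrium, the benefit split depends on the relative slopes, which at a point are proportional to the elasticities.
Buyer share = εs/(εs + |εd|) = 0.2/(0.2 + 3) = 0.0625; seller share = |εd|/(εs + |εd|) = 0.9375.

Consumer share = 0.0625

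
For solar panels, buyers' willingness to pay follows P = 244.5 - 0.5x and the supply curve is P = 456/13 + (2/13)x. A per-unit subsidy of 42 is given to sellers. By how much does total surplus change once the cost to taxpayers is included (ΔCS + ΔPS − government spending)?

Pre-subsidy: 244.5 - 0.5x = 456/13 + (2/13)x gives x* = 5445/17 and P* = 1434/17.
With the subsidy, sellers receive Ps = Pb + 42 for each unit, where Pb is the price buyers pay.
On the curves, Pb = 244.5 - 0.5x and Ps = 456/13 + (2/13)x; the wedge Ps − Pb = 42 gives 456/13 + (2/13)x − (244.5 - 0.5x) = 42, so x' = 6537/17.
Then Pb = 244.5 − 0.5·(6537/17) = 888/17 and Ps = 456/13 + (2/13)·(6537/17) = 1602/17.
ΔCS = ½(5445/17 + 6537/17)(1434/17 − 888/17) = 3271086/289; ΔPS = ½(5445/17 + 6537/17)(1602/17 − 1434/17) = 1006488/289.
Government spending = 42 × 6537/17 = 274554/17.
Net change = 3271086/289 + 1006488/289 − 274554/17 = -22932/17. The loss equals the DWL triangle ½·42·1092/17.

Net change in total surplus = -22932/17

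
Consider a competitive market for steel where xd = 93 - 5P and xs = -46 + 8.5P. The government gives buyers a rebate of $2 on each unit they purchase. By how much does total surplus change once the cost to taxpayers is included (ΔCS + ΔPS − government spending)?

Pre-subsidy: 93 - 5P = -46 + 8.5P gives P* = 278/27, x* = 1121/27.
With the rebate, buyers effectively pay Pb = Ps − 2, where Ps is the price sellers receive.
Demand in terms of Ps becomes xd = 93 − 5(Ps − 2) = 103 - 5Ps. Setting this equal to supply: 103 - 5Ps = -46 + 8.5Ps, so Ps = 298/27.
Buyers pay Pb = 298/27 − 2 = 244/27; x' = -46 + 8.5·(298/27) = 1291/27.
ΔCS = ½(1121/27 + 1291/27)(278/27 − 244/27) = 4556/81; ΔPS = ½(1121/27 + 1291/27)(298/27 − 278/27) = 2680/81.
Government spending = 2 × 1291/27 = 2582/27.
Net change = 4556/81 + 2680/81 − 2582/27 = -170/27. The loss equals the DWL triangle ½·2·170/27.

Net change in total surplus = -170/27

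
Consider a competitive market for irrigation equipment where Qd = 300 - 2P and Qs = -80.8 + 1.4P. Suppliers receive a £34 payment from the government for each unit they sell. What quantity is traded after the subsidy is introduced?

Pre-subsidy: 300 - 2P = -80.8 + 1.4P gives P* = 112, Q* = 76.
With the subsidy, sellers receive Ps = Pb + 34 for each unit, where Pb is the price buyers pay.
Supply in terms of Pb becomes Qs = -80.8 + 1.4(Pb + 34) = -33.2 + 1.4Pb. Setting this equal to demand: 300 - 2Pb = -33.2 + 1.4Pb, so Pb = 98.
Sellers receive Ps = 98 + 34 = 132; Q' = 300 − 2·98 = 104.

Q' = 104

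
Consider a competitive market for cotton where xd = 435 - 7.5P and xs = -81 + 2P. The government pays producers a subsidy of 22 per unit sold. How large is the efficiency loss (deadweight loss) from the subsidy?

Deadweight loss = 7260/19

Pre-subsidy: 435 - 7.5P = -81 + 2P gives P* = 1032/19, x* = 525/19.
With the subsidy, sellers receive Ps = Pb + 22 for each unit, where Pb is the price buyers pay.
Supply in terms of Pb becomes xs = -81 + 2(Pb + 22) = -37 + 2Pb. Setting this equal to demand: 435 - 7.5Pb = -37 + 2Pb, so Pb = 944/19.
Sellers receive Ps = 944/19 + 22 = 1362/19; x' = 435 − 7.5·(944/19) = 1185/19.
The subsidy expands output by 1185/19 − 525/19 = 660/19 past the efficient level; on those units the gap between marginal cost and willingness to pay runs from 0 up to 22.
DWL = ½ × 22 × 660/19 = 7260/19.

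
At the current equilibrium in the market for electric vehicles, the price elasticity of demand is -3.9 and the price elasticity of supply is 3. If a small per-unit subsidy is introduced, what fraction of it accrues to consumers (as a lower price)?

Consumer share = 10/23

For a small subsidy around the equilibrium, the benefit split depends on the relative slopes, which at a point are proportional to the elasticities.
Buyer share = εs/(εs + |εd|) = 3/(3 + 3.9) = 10/23; seller share = |εd|/(εs + |εd|) = 13/23.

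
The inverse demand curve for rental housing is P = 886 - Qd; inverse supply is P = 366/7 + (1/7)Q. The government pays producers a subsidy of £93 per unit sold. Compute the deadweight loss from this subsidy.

Pre-subsidy: 886 - Q = 366/7 + (1/7)Q gives Q* = 729.5 and P* = 156.5.
With the subsidy, sellers receive Ps = Pb + 93 for each unit, where Pb is the price buyers pay.
On the curves, Pb = 886 - Q and Ps = 366/7 + (1/7)Q; the wedge Ps − Pb = 93 gives 366/7 + (1/7)Q − (886 - Q) = 93, so Q' = 810.875.
Then Pb = 886 − 1·810.875 = 75.125 and Ps = 366/7 + (1/7)·810.875 = 168.125.
The subsidy expands output by 810.875 − 729.5 = 81.375 past the efficient level; on those units the gap between marginal cost and willingness to pay runs from 0 up to 93.
DWL = ½ × 93 × 81.375 = 3783.9375.

Deadweight loss = £3783.9375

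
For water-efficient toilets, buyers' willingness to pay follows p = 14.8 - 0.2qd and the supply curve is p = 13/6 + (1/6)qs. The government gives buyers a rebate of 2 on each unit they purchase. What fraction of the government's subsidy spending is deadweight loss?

DWL / government spending = 30/439

Pre-subsidy: 14.8 - 0.2q = 13/6 + (1/6)q gives q* = 379/11 and p* = 87/11.
With the rebate, buyers effectively pay pb = ps − 2, where ps is the price sellers receive.
On the curves, pb = 14.8 - 0.2q and ps = 13/6 + (1/6)q; the wedge ps − pb = 2 gives 13/6 + (1/6)q − (14.8 - 0.2q) = 2, so q' = 439/11.
Then pb = 14.8 − 0.2·(439/11) = 75/11 and ps = 13/6 + (1/6)·(439/11) = 97/11.
ΔCS = ½(379/11 + 439/11)(87/11 − 75/11) = 4908/121; ΔPS = ½(379/11 + 439/11)(97/11 − 87/11) = 4090/121.
Government spending = 2 × 439/11 = 878/11.
DWL = ½ × 2 × (439/11 − 379/11) = 60/11; fraction = (60/11) / (878/11) = 30/439.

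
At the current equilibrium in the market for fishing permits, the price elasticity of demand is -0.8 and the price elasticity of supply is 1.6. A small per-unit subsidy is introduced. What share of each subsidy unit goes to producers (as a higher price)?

Producer share = 1/3

For a small subsidy around the equilibrium, the benefit split depends on the relative slopes, which at a point are proportional to the elasticities.
Buyer share = εs/(εs + |εd|) = 1.6/(1.6 + 0.8) = 2/3; seller share = |εd|/(εs + |εd|) = 1/3.
So producers capture 1/3 of the subsidy.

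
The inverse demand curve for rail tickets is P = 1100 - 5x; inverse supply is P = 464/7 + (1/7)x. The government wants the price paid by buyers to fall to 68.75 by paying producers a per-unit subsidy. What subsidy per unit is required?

Required subsidy s = 27 per unit

At a buyer price of 68.75, quantity demanded is 220 − 0.2·68.75 = 206.25.
Sellers supply 206.25 only when they receive Ps = 464/7 + (1/7)·206.25 = 95.75.
s = Ps − Pb = 95.75 − 68.75 = 27.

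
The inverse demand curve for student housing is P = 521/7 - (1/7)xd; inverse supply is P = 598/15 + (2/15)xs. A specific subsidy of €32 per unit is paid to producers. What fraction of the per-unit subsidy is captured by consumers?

Consumer share = 15/29

Pre-subsidy: 521/7 - (1/7)x = 598/15 + (2/15)x gives x* = 3629/29 and P* = 1640/29.
With the subsidy, sellers receive Ps = Pb + 32 for each unit, where Pb is the price buyers pay.
On the curves, Pb = 521/7 - (1/7)x and Ps = 598/15 + (2/15)x; the wedge Ps − Pb = 32 gives 598/15 + (2/15)x − (521/7 - (1/7)x) = 32, so x' = 241.
Then Pb = 521/7 − (1/7)·241 = 40 and Ps = 598/15 + (2/15)·241 = 72.
Buyers' price falls by P* − Pb = 1640/29 − 40 = 480/29; sellers' price rises by Ps − P* = 72 − 1640/29 = 448/29.
So consumers capture (480/29)/32 = 15/29 of each unit of subsidy.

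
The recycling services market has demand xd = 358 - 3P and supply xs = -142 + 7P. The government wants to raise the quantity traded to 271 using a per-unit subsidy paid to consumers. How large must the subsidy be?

At x = 271, invert demand for the buyer price: Pb = (358 − 271)/3 = 29; invert supply for the seller price: Ps = (271 − (-142))/7 = 59.
The subsidy must fill the gap: s = Ps − Pb = 59 − 29 = 30.

Required subsidy s = 30 per unit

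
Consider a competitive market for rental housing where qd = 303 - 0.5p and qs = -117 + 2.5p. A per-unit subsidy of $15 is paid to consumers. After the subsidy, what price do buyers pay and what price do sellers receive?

Pre-subsidy: 303 - 0.5p = -117 + 2.5p gives p* = 140, q* = 233.
With the rebate, buyers effectively pay pb = ps − 15, where ps is the price sellers receive.
Demand in terms of ps becomes qd = 303 − 0.5(ps − 15) = 310.5 - 0.5ps. Setting this equal to supply: 310.5 - 0.5ps = -117 + 2.5ps, so ps = 142.5.
Buyers pay pb = 142.5 − 15 = 127.5; q' = -117 + 2.5·142.5 = 239.25.

Buyers pay $127.5; sellers receive $142.5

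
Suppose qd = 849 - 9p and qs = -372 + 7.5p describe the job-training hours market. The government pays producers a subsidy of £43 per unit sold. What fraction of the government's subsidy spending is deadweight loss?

DWL / government spending = 645/2632

Pre-subsidy: 849 - 9p = -372 + 7.5p gives p* = 74, q* = 183.
With the subsidy, sellers receive ps = pb + 43 for each unit, where pb is the price buyers pay.
Supply in terms of pb becomes qs = -372 + 7.5(pb + 43) = -49.5 + 7.5pb. Setting this equal to demand: 849 - 9pb = -49.5 + 7.5pb, so pb = 599/11.
Sellers receive ps = 599/11 + 43 = 1072/11; q' = 849 − 9·(599/11) = 3948/11.
ΔCS = ½(183 + 3948/11)(74 − 599/11) = 1281615/242; ΔPS = ½(183 + 3948/11)(1072/11 − 74) = 768969/121.
Government spending = 43 × 3948/11 = 169764/11.
DWL = ½ × 43 × (3948/11 − 183) = 83205/22; fraction = (83205/22) / (169764/11) = 645/2632.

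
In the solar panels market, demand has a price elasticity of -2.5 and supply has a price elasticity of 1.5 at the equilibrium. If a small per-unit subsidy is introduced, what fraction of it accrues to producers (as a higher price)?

For a small subsidy around the equilibrium, the benefit split depends on the relative slopes, which at a point are proportional to the elasticities.
Buyer share = εs/(εs + |εd|) = 1.5/(1.5 + 2.5) = 0.375; seller share = |εd|/(εs + |εd|) = 0.625.
So producers capture 0.625 of the subsidy.

Producer share = 0.625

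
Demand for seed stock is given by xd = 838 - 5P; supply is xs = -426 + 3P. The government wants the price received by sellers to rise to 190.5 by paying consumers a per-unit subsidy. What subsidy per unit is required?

Required subsidy s = 52 per unit

At a seller price of 190.5, quantity supplied is -426 + 3·190.5 = 145.5.
Buyers absorb 145.5 only when they pay Pb with 838 − 5·Pb = 145.5, i.e. Pb = 138.5.
s = Ps − Pb = 190.5 − 138.5 = 52.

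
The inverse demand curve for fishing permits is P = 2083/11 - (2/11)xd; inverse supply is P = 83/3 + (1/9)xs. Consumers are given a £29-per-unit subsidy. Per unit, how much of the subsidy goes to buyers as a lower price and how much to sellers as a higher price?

Pre-subsidy: 2083/11 - (2/11)x = 83/3 + (1/9)x gives x* = 552 and P* = 89.
With the rebate, buyers effectively pay Pb = Ps − 29, where Ps is the price sellers receive.
On the curves, Pb = 2083/11 - (2/11)x and Ps = 83/3 + (1/9)x; the wedge Ps − Pb = 29 gives 83/3 + (1/9)x − (2083/11 - (2/11)x) = 29, so x' = 651.
Then Pb = 2083/11 − (2/11)·651 = 71 and Ps = 83/3 + (1/9)·651 = 100.
Buyers' price falls by P* − Pb = 89 − 71 = 18; sellers' price rises by Ps − P* = 100 − 89 = 11.

Buyers gain £18 per unit; sellers gain £11 per unit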